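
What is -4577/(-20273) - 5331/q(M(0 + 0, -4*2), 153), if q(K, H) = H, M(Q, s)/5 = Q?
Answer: -35791694/1033923 ≈ -34.617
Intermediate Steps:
M(Q, s) = 5*Q
-4577/(-20273) - 5331/q(M(0 + 0, -4*2), 153) = -4577/(-20273) - 5331/153 = -4577*(-1/20273) - 5331*1/153 = 4577/20273 - 1777/51 = -35791694/1033923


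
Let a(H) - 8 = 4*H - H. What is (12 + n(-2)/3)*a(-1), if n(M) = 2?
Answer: 190/3 ≈ 63.333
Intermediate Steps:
a(H) = 8 + 3*H (a(H) = 8 + (4*H - H) = 8 + 3*H)
(12 + n(-2)/3)*a(-1) = (12 + 2/3)*(8 + 3*(-1)) = (12 + 2*(⅓))*(8 - 3) = (12 + ⅔)*5 = (38/3)*5 = 190/3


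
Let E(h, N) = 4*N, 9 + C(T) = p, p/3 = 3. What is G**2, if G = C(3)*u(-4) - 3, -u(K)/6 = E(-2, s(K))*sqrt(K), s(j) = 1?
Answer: 9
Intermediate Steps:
p = 9 (p = 3*3 = 9)
C(T) = 0 (C(T) = -9 + 9 = 0)
u(K) = -24*sqrt(K) (u(K) = -6*4*1*sqrt(K) = -24*sqrt(K))
G = -3 (G = 0*(-48*I) - 3 = 0 - 3 = -3)
G**2 = (-3)**2 = 9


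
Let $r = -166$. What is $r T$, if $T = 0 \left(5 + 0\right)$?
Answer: $0$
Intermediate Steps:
$T = 0$ ($T = 0 \cdot 5 = 0$)
$r T = \left(-166\right) 0 = 0$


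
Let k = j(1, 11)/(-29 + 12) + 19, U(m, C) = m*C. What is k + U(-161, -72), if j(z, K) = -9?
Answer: 197396/17 ≈ 11612.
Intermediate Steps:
U(m, C) = C*m
k = 332/17 (k = -9/(-29 + 12) + 19 = -9/(-17) + 19 = -9*(-1/17) + 19 = 9/17 + 19 = 332/17 ≈ 19.529)
k + U(-161, -72) = 332/17 - 72*(-161) = 332/17 + 11592 = 197396/17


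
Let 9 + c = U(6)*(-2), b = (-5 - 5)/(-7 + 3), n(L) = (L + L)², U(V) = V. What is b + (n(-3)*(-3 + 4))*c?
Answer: -1507/2 ≈ -753.50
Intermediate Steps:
n(L) = 4*L² (n(L) = (2*L)² = 4*L²)
b = 5/2 (b = -10/(-4) = -10*(-¼) = 5/2 ≈ 2.5000)
c = -21 (c = -9 + 6*(-2) = -9 - 12 = -21)
b + (n(-3)*(-3 + 4))*c = 5/2 + ((4*(-3)²)*(-3 + 4))*(-21) = 5/2 + ((4*9)*1)*(-21) = 5/2 + (36*1)*(-21) = 5/2 + 36*(-21) = 5/2 - 756 = -1507/2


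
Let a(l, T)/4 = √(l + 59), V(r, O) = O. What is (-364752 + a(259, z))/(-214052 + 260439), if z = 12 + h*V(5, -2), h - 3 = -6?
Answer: -364752/46387 + 4*√318/46387 ≈ -7.8617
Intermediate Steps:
h = -3 (h = 3 - 6 = -3)
z = 18 (z = 12 - 3*(-2) = 12 + 6 = 18)
a(l, T) = 4*√(59 + l) (a(l, T) = 4*√(l + 59) = 4*√(59 + l))
(-364752 + a(259, z))/(-214052 + 260439) = (-364752 + 4*√(59 + 259))/(-214052 + 260439) = (-364752 + 4*√318)/46387 = (-364752 + 4*√318)*(1/46387) = -364752/46387 + 4*√318/46387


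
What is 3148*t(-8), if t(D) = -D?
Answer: 25184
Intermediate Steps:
3148*t(-8) = 3148*(-1*(-8)) = 3148*8 = 25184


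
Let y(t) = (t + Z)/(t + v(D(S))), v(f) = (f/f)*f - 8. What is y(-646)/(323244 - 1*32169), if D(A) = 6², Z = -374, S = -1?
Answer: 34/5996145 ≈ 5.6703e-6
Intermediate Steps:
D(A) = 36
v(f) = -8 + f (v(f) = 1*f - 8 = f - 8 = -8 + f)
y(t) = (-374 + t)/(28 + t) (y(t) = (t - 374)/(t + (-8 + 36)) = (-374 + t)/(t + 28) = (-374 + t)/(28 + t))
y(-646)/(323244 - 1*32169) = ((-374 - 646)/(28 - 646))/(323244 - 1*32169) = (-1020/(-618))/(323244 - 32169) = -1/618*(-1020)/291075 = (170/103)*(1/291075) = 34/5996145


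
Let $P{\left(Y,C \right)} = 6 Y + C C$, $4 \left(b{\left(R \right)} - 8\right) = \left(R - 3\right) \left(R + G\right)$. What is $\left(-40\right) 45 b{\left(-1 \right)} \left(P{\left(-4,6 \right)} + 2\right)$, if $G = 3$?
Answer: $-151200$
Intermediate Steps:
$b{\left(R \right)} = 8 + \frac{\left(-3 + R\right) \left(3 + R\right)}{4}$ ($b{\left(R \right)} = 8 + \frac{\left(R - 3\right) \left(R + 3\right)}{4} = 8 + \frac{\left(-3 + R\right) \left(3 + R\right)}{4}$)
$P{\left(Y,C \right)} = C^{2} + 6 Y$ ($P{\left(Y,C \right)} = 6 Y + C^{2} = C^{2} + 6 Y$)
$\left(-40\right) 45 b{\left(-1 \right)} \left(P{\left(-4,6 \right)} + 2\right) = \left(-40\right) 45 \left(\frac{23}{4} + \frac{\left(-1\right)^{2}}{4}\right) \left(\left(6^{2} + 6 \left(-4\right)\right) + 2\right) = - 1800 \left(\frac{23}{4} + \frac{1}{4} \cdot 1\right) \left(\left(36 - 24\right) + 2\right) = - 1800 \left(\frac{23}{4} + \frac{1}{4}\right) \left(12 + 2\right) = - 1800 \cdot 6 \cdot 14 = \left(-1800\right) 84 = -151200$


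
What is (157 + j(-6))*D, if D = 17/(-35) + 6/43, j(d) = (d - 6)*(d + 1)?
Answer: -16151/215 ≈ -75.121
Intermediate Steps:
j(d) = (1 + d)*(-6 + d) (j(d) = (-6 + d)*(1 + d) = (1 + d)*(-6 + d))
D = -521/1505 (D = 17*(-1/35) + 6*(1/43) = -17/35 + 6/43 = -521/1505 ≈ -0.34618)
(157 + j(-6))*D = (157 + (-6 + (-6)² - 5*(-6)))*(-521/1505) = (157 + (-6 + 36 + 30))*(-521/1505) = (157 + 60)*(-521/1505) = 217*(-521/1505) = -16151/215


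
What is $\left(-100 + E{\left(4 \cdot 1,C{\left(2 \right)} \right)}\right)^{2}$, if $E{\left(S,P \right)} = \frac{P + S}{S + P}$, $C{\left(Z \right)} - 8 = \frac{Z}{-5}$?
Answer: $9801$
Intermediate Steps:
$C{\left(Z \right)} = 8 - \frac{Z}{5}$ ($C{\left(Z \right)} = 8 + \frac{Z}{-5} = 8 + Z \left(- \frac{1}{5}\right) = 8 - \frac{Z}{5}$)
$E{\left(S,P \right)} = 1$ ($E{\left(S,P \right)} = \frac{P + S}{P + S} = 1$)
$\left(-100 + E{\left(4 \cdot 1,C{\left(2 \right)} \right)}\right)^{2} = \left(-100 + 1\right)^{2} = \left(-99\right)^{2} = 9801$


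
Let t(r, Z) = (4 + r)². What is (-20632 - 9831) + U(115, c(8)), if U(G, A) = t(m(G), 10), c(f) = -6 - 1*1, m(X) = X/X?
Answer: -30438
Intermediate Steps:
m(X) = 1
c(f) = -7 (c(f) = -6 - 1 = -7)
U(G, A) = 25 (U(G, A) = (4 + 1)² = 5² = 25)
(-20632 - 9831) + U(115, c(8)) = (-20632 - 9831) + 25 = -30463 + 25 = -30438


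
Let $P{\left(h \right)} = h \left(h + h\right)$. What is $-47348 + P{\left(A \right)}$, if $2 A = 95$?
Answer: $- \frac{85671}{2} \approx -42836.0$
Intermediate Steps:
$A = \frac{95}{2}$ ($A = \frac{1}{2} \cdot 95 = \frac{95}{2} \approx 47.5$)
$P{\left(h \right)} = 2 h^{2}$ ($P{\left(h \right)} = h 2 h = 2 h^{2}$)
$-47348 + P{\left(A \right)} = -47348 + 2 \left(\frac{95}{2}\right)^{2} = -47348 + 2 \cdot \frac{9025}{4} = -47348 + \frac{9025}{2} = - \frac{85671}{2}$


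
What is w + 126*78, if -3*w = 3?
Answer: 9827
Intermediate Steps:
w = -1 (w = -1/3*3 = -1)
w + 126*78 = -1 + 126*78 = -1 + 9828 = 9827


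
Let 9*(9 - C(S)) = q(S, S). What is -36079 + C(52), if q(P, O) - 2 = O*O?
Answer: -109112/3 ≈ -36371.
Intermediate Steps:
q(P, O) = 2 + O² (q(P, O) = 2 + O*O = 2 + O²)
C(S) = 79/9 - S²/9 (C(S) = 9 - (2 + S²)/9 = 9 + (-2/9 - S²/9) = 79/9 - S²/9)
-36079 + C(52) = -36079 + (79/9 - ⅑*52²) = -36079 + (79/9 - ⅑*2704) = -36079 + (79/9 - 2704/9) = -36079 - 875/3 = -109112/3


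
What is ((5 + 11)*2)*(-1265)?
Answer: -40480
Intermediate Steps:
((5 + 11)*2)*(-1265) = (16*2)*(-1265) = 32*(-1265) = -40480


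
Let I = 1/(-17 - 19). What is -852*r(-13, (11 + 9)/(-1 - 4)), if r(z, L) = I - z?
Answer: -33157/3 ≈ -11052.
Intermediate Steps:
I = -1/36 (I = 1/(-36) = -1/36 ≈ -0.027778)
r(z, L) = -1/36 - z
-852*r(-13, (11 + 9)/(-1 - 4)) = -852*(-1/36 - 1*(-13)) = -852*(-1/36 + 13) = -852*467/36 = -33157/3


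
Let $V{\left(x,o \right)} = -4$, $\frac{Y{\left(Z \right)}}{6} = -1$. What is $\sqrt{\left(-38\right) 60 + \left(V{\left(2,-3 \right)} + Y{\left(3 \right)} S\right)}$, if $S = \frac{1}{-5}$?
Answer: $\frac{i \sqrt{57070}}{5} \approx 47.779 i$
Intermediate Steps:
$Y{\left(Z \right)} = -6$ ($Y{\left(Z \right)} = 6 \left(-1\right) = -6$)
$S = - \frac{1}{5} \approx -0.2$
$\sqrt{\left(-38\right) 60 + \left(V{\left(2,-3 \right)} + Y{\left(3 \right)} S\right)} = \sqrt{\left(-38\right) 60 - \frac{14}{5}} = \sqrt{-2280 + \left(-4 + \frac{6}{5}\right)} = \sqrt{-2280 - \frac{14}{5}} = \sqrt{- \frac{11414}{5}} = \frac{i \sqrt{57070}}{5}$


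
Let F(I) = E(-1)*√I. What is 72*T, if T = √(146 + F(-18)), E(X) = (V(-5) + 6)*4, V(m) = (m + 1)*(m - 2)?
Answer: 72*√(146 + 408*I*√2) ≈ 1386.1 + 1079.0*I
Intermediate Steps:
V(m) = (1 + m)*(-2 + m)
E(X) = 136 (E(X) = ((-2 + (-5)² - 1*(-5)) + 6)*4 = ((-2 + 25 + 5) + 6)*4 = (28 + 6)*4 = 34*4 = 136)
F(I) = 136*√I
T = √(146 + 408*I*√2) (T = √(146 + 136*√(-18)) = √(146 + 136*(3*I*√2)) = √(146 + 408*I*√2) ≈ 19.251 + 14.986*I)
72*T = 72*√(146 + 408*I*√2)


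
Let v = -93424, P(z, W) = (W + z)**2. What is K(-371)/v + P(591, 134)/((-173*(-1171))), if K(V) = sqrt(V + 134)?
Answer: 525625/202583 - I*sqrt(237)/93424 ≈ 2.5946 - 0.00016478*I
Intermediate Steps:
K(V) = sqrt(134 + V)
K(-371)/v + P(591, 134)/((-173*(-1171))) = sqrt(134 - 371)/(-93424) + (134 + 591)**2/((-173*(-1171))) = sqrt(-237)*(-1/93424) + 725**2/202583 = (I*sqrt(237))*(-1/93424) + 525625*(1/202583) = -I*sqrt(237)/93424 + 525625/202583 = 525625/202583 - I*sqrt(237)/93424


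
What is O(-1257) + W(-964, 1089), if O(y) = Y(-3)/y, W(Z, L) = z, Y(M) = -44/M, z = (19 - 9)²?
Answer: 377056/3771 ≈ 99.988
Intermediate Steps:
z = 100 (z = 10² = 100)
W(Z, L) = 100
O(y) = 44/(3*y) (O(y) = (-44/(-3))/y = (-44*(-⅓))/y = 44/(3*y))
O(-1257) + W(-964, 1089) = (44/3)/(-1257) + 100 = (44/3)*(-1/1257) + 100 = -44/3771 + 100 = 377056/3771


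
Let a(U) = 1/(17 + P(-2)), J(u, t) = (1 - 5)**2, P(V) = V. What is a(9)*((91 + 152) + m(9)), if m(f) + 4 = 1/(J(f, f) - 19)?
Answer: 716/45 ≈ 15.911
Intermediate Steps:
J(u, t) = 16 (J(u, t) = (-4)**2 = 16)
a(U) = 1/15 (a(U) = 1/(17 - 2) = 1/15)
m(f) = -13/3 (m(f) = -4 + 1/(16 - 19) = -4 + 1/(-3) = -4 - 1/3 = -13/3)
a(9)*((91 + 152) + m(9)) = ((91 + 152) - 13/3)/15 = (243 - 13/3)/15 = (1/15)*(716/3) = 716/45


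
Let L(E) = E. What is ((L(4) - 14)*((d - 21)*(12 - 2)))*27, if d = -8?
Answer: 78300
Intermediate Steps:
((L(4) - 14)*((d - 21)*(12 - 2)))*27 = ((4 - 14)*((-8 - 21)*(12 - 2)))*27 = -(-290)*10*27 = -10*(-290)*27 = 2900*27 = 78300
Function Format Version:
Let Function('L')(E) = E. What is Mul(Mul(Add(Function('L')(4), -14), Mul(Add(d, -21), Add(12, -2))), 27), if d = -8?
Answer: 78300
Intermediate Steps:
Mul(Mul(Add(Function('L')(4), -14), Mul(Add(d, -21), Add(12, -2))), 27) = Mul(Mul(Add(4, -14), Mul(Add(-8, -21), Add(12, -2))), 27) = Mul(Mul(-10, Mul(-29, 10)), 27) = Mul(Mul(-10, -290), 27) = Mul(2900, 27) = 78300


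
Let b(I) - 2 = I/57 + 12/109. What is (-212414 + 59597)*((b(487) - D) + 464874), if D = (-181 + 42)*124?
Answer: -8030709285263/109 ≈ -7.3676e+10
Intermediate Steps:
b(I) = 230/109 + I/57 (b(I) = 2 + (I/57 + 12/109) = 2 + (12/109 + I/57) = 230/109 + I/57)
D = -17236 (D = -139*124 = -17236)
(-212414 + 59597)*((b(487) - D) + 464874) = (-212414 + 59597)*(((230/109 + (1/57)*487) - 1*(-17236)) + 464874) = -152817*(((230/109 + 487/57) + 17236) + 464874) = -152817*((66193/6213 + 17236) + 464874) = -152817*(107153461/6213 + 464874) = -152817*2995415623/6213 = -8030709285263/109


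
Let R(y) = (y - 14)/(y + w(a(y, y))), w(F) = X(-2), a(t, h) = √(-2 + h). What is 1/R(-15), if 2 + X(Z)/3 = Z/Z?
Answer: 18/29 ≈ 0.62069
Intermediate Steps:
X(Z) = -3 (X(Z) = -6 + 3*(Z/Z) = -6 + 3*1 = -6 + 3 = -3)
w(F) = -3
R(y) = (-14 + y)/(-3 + y) (R(y) = (y - 14)/(y - 3) = (-14 + y)/(-3 + y))
1/R(-15) = 1/((-14 - 15)/(-3 - 15)) = 1/(-29/(-18)) = 1/(-1/18*(-29)) = 1/(29/18) = 18/29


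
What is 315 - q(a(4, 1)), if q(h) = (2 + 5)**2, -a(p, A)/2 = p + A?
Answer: 266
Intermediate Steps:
a(p, A) = -2*A - 2*p (a(p, A) = -2*(p + A) = -2*(A + p) = -2*A - 2*p)
q(h) = 49 (q(h) = 7**2 = 49)
315 - q(a(4, 1)) = 315 - 1*49 = 315 - 49 = 266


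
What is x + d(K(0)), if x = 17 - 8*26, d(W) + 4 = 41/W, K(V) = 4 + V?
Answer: -739/4 ≈ -184.75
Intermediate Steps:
d(W) = -4 + 41/W
x = -191 (x = 17 - 208 = -191)
x + d(K(0)) = -191 + (-4 + 41/(4 + 0)) = -191 + (-4 + 41/4) = -191 + 25/4 = -739/4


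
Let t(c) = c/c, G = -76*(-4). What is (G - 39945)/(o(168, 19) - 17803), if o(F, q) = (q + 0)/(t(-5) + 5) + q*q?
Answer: 237846/104633 ≈ 2.2731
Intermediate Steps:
G = 304
t(c) = 1
o(F, q) = q² + q/6 (o(F, q) = (q + 0)/(1 + 5) + q*q = q/6 + q² = q² + q/6)
(G - 39945)/(o(168, 19) - 17803) = (304 - 39945)/(19*(⅙ + 19) - 17803) = -39641/(19*(115/6) - 17803) = -39641/(2185/6 - 17803) = -39641/(-104633/6) = -39641*(-6/104633) = 237846/104633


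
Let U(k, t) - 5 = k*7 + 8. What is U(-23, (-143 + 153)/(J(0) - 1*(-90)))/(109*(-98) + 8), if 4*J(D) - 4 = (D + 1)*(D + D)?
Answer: 74/5337 ≈ 0.013865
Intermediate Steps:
J(D) = 1 + D*(1 + D)/2 (J(D) = 1 + ((D + 1)*(D + D))/4 = 1 + ((1 + D)*(2*D))/4 = 1 + (2*D*(1 + D))/4 = 1 + D*(1 + D)/2)
U(k, t) = 13 + 7*k (U(k, t) = 5 + (k*7 + 8) = 5 + (7*k + 8) = 5 + (8 + 7*k) = 13 + 7*k)
U(-23, (-143 + 153)/(J(0) - 1*(-90)))/(109*(-98) + 8) = (13 + 7*(-23))/(109*(-98) + 8) = (13 - 161)/(-10682 + 8) = -148/(-10674) = -148*(-1/10674) = 74/5337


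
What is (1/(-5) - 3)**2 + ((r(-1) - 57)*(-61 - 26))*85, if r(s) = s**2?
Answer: 10353256/25 ≈ 4.1413e+5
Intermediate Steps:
(1/(-5) - 3)**2 + ((r(-1) - 57)*(-61 - 26))*85 = (1/(-5) - 3)**2 + (((-1)**2 - 57)*(-61 - 26))*85 = (-1/5 - 3)**2 + ((1 - 57)*(-87))*85 = (-16/5)**2 - 56*(-87)*85 = 256/25 + 4872*85 = 256/25 + 414120 = 10353256/25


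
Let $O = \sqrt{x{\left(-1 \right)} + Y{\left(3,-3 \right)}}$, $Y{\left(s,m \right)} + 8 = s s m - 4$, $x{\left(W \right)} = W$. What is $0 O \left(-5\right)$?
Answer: $0$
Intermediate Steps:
$Y{\left(s,m \right)} = -12 + m s^{2}$ ($Y{\left(s,m \right)} = -8 + \left(s s m - 4\right) = -8 + \left(s^{2} m - 4\right) = -8 + \left(m s^{2} - 4\right) = -8 + \left(-4 + m s^{2}\right) = -12 + m s^{2}$)
$O = 2 i \sqrt{10}$ ($O = \sqrt{-1 - \left(12 + 3 \cdot 3^{2}\right)} = \sqrt{-1 - 39} = \sqrt{-40} = 2 i \sqrt{10} \approx 6.3246 i$)
$0 O \left(-5\right) = 0 \cdot 2 i \sqrt{10} \left(-5\right) = 0 \left(-5\right) = 0$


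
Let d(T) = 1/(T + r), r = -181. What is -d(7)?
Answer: 1/174 ≈ 0.0057471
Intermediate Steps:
d(T) = 1/(-181 + T) (d(T) = 1/(T - 181) = 1/(-181 + T))
-d(7) = -1/(-181 + 7) = -1/(-174) = -1*(-1/174) = 1/174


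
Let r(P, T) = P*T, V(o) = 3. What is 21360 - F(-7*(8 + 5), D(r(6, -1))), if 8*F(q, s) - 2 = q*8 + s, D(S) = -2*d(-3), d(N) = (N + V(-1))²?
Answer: 85803/4 ≈ 21451.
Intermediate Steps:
d(N) = (3 + N)² (d(N) = (N + 3)² = (3 + N)²)
D(S) = 0 (D(S) = -2*(3 - 3)² = -2*0² = -2*0 = 0)
F(q, s) = ¼ + q + s/8 (F(q, s) = ¼ + (q*8 + s)/8 = ¼ + (8*q + s)/8 = ¼ + (s + 8*q)/8 = ¼ + (q + s/8) = ¼ + q + s/8)
21360 - F(-7*(8 + 5), D(r(6, -1))) = 21360 - (¼ - 7*(8 + 5) + (⅛)*0) = 21360 - (¼ - 7*13 + 0) = 21360 - (¼ - 91 + 0) = 21360 - 1*(-363/4) = 21360 + 363/4 = 85803/4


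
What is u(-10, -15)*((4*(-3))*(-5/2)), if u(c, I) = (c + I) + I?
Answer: -1200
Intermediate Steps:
u(c, I) = c + 2*I (u(c, I) = (I + c) + I = c + 2*I)
u(-10, -15)*((4*(-3))*(-5/2)) = (-10 + 2*(-15))*((4*(-3))*(-5/2)) = (-10 - 30)*(-(-60)/2) = -(-480)*(-5)/2 = -40*30 = -1200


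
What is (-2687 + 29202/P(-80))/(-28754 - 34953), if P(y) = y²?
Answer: 1226257/29123200 ≈ 0.042106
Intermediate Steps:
(-2687 + 29202/P(-80))/(-28754 - 34953) = (-2687 + 29202/((-80)²))/(-28754 - 34953) = (-2687 + 29202/6400)/(-63707) = (-2687 + 29202*(1/6400))*(-1/63707) = (-2687 + 14601/3200)*(-1/63707) = -8583799/3200*(-1/63707) = 1226257/29123200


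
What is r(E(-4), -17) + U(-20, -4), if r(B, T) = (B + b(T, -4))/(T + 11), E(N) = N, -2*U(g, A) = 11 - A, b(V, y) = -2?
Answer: -13/2 ≈ -6.5000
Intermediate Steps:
U(g, A) = -11/2 + A/2 (U(g, A) = -(11 - A)/2 = -11/2 + A/2)
r(B, T) = (-2 + B)/(11 + T) (r(B, T) = (B - 2)/(T + 11) = (-2 + B)/(11 + T))
r(E(-4), -17) + U(-20, -4) = (-2 - 4)/(11 - 17) + (-11/2 + (1/2)*(-4)) = -6/(-6) + (-11/2 - 2) = -1/6*(-6) - 15/2 = 1 - 15/2 = -13/2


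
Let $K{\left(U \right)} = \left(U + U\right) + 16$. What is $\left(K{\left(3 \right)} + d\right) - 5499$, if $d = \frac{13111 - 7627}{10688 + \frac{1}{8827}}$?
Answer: $- \frac{172222692587}{31447659} \approx -5476.5$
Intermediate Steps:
$K{\left(U \right)} = 16 + 2 U$ ($K{\left(U \right)} = 2 U + 16 = 16 + 2 U$)
$d = \frac{16135756}{31447659}$ ($d = \frac{5484}{10688 + \frac{1}{8827}} = \frac{5484}{\frac{94342977}{8827}} = 5484 \cdot \frac{8827}{94342977} = \frac{16135756}{31447659} \approx 0.5131$)
$\left(K{\left(3 \right)} + d\right) - 5499 = \left(\left(16 + 2 \cdot 3\right) + \frac{16135756}{31447659}\right) - 5499 = \left(\left(16 + 6\right) + \frac{16135756}{31447659}\right) - 5499 = \left(22 + \frac{16135756}{31447659}\right) - 5499 = \frac{707984254}{31447659} - 5499 = - \frac{172222692587}{31447659}$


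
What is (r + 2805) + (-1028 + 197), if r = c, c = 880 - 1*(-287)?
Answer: 3141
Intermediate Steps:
c = 1167 (c = 880 + 287 = 1167)
r = 1167
(r + 2805) + (-1028 + 197) = (1167 + 2805) + (-1028 + 197) = 3972 - 831 = 3141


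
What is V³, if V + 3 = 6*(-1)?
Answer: -729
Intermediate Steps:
V = -9 (V = -3 + 6*(-1) = -3 - 6 = -9)
V³ = (-9)³ = -729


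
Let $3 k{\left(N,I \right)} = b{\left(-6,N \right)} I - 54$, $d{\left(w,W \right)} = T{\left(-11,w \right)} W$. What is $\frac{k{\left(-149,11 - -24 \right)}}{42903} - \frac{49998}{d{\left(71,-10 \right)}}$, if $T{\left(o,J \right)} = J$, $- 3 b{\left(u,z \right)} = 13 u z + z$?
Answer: $\frac{9510179338}{137075085} \approx 69.379$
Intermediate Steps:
$b{\left(u,z \right)} = - \frac{z}{3} - \frac{13 u z}{3}$ ($b{\left(u,z \right)} = - \frac{13 u z + z}{3} = - \frac{z + 13 u z}{3} = - \frac{z}{3} - \frac{13 u z}{3}$)
$d{\left(w,W \right)} = W w$ ($d{\left(w,W \right)} = w W = W w$)
$k{\left(N,I \right)} = -18 + \frac{77 I N}{9}$ ($k{\left(N,I \right)} = \frac{- \frac{N \left(1 + 13 \left(-6\right)\right)}{3} I - 54}{3} = \frac{- \frac{N \left(1 - 78\right)}{3} I - 54}{3} = \frac{\left(- \frac{1}{3}\right) N \left(-77\right) I - 54}{3} = \frac{\frac{77 N}{3} I - 54}{3} = \frac{\frac{77 I N}{3} - 54}{3} = \frac{-54 + \frac{77 I N}{3}}{3} = -18 + \frac{77 I N}{9}$)
$\frac{k{\left(-149,11 - -24 \right)}}{42903} - \frac{49998}{d{\left(71,-10 \right)}} = \frac{-18 + \frac{77}{9} \left(11 - -24\right) \left(-149\right)}{42903} - \frac{49998}{\left(-10\right) 71} = \left(-18 + \frac{77}{9} \left(11 + 24\right) \left(-149\right)\right) \frac{1}{42903} - \frac{49998}{-710} = \left(-18 + \frac{77}{9} \cdot 35 \left(-149\right)\right) \frac{1}{42903} - - \frac{24999}{355} = \left(-18 - \frac{401555}{9}\right) \frac{1}{42903} + \frac{24999}{355} = \left(- \frac{401717}{9}\right) \frac{1}{42903} + \frac{24999}{355} = - \frac{401717}{386127} + \frac{24999}{355} = \frac{9510179338}{137075085}$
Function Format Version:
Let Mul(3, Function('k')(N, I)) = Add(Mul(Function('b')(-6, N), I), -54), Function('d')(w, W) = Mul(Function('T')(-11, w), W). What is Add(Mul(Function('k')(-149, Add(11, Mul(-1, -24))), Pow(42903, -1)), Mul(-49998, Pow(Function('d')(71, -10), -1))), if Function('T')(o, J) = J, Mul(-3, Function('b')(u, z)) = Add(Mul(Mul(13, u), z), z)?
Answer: Rational(9510179338, 137075085) ≈ 69.379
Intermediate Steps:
Function('b')(u, z) = Add(Mul(Rational(-1, 3), z), Mul(Rational(-13, 3), u, z)) (Function('b')(u, z) = Mul(Rational(-1, 3), Add(Mul(Mul(13, u), z), z)) = Mul(Rational(-1, 3), Add(Mul(13, u, z), z)) = Mul(Rational(-1, 3), Add(z, Mul(13, u, z))) = Add(Mul(Rational(-1, 3), z), Mul(Rational(-13, 3), u, z)))
Function('d')(w, W) = Mul(W, w) (Function('d')(w, W) = Mul(w, W) = Mul(W, w))
Function('k')(N, I) = Add(-18, Mul(Rational(77, 9), I, N)) (Function('k')(N, I) = Mul(Rational(1, 3), Add(Mul(Mul(Rational(-1, 3), N, Add(1, Mul(13, -6))), I), -54)) = Mul(Rational(1, 3), Add(Mul(Mul(Rational(-1, 3), N, Add(1, -78)), I), -54)) = Mul(Rational(1, 3), Add(Mul(Mul(Rational(-1, 3), N, -77), I), -54)) = Mul(Rational(1, 3), Add(Mul(Mul(Rational(77, 3), N), I), -54)) = Mul(Rational(1, 3), Add(Mul(Rational(77, 3), I, N), -54)) = Mul(Rational(1, 3), Add(-54, Mul(Rational(77, 3), I, N))) = Add(-18, Mul(Rational(77, 9), I, N)))
Add(Mul(Function('k')(-149, Add(11, Mul(-1, -24))), Pow(42903, -1)), Mul(-49998, Pow(Function('d')(71, -10), -1))) = Add(Mul(Add(-18, Mul(Rational(77, 9), Add(11, Mul(-1, -24)), -149)), Pow(42903, -1)), Mul(-49998, Pow(Mul(-10, 71), -1))) = Add(Mul(Add(-18, Mul(Rational(77, 9), Add(11, 24), -149)), Rational(1, 42903)), Mul(-49998, Pow(-710, -1))) = Add(Mul(Add(-18, Mul(Rational(77, 9), 35, -149)), Rational(1, 42903)), Mul(-49998, Rational(-1, 710))) = Add(Mul(Add(-18, Rational(-401555, 9)), Rational(1, 42903)), Rational(24999, 355)) = Add(Mul(Rational(-401717, 9), Rational(1, 42903)), Rational(24999, 355)) = Add(Rational(-401717, 386127), Rational(24999, 355)) = Rational(9510179338, 137075085)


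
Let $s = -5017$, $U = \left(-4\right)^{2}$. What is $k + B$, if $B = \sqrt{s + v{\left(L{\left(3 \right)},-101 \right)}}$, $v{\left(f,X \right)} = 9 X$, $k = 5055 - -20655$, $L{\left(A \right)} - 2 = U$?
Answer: $25710 + i \sqrt{5926} \approx 25710.0 + 76.98 i$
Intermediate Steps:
$U = 16$
$L{\left(A \right)} = 18$ ($L{\left(A \right)} = 2 + 16 = 18$)
$k = 25710$ ($k = 5055 + 20655 = 25710$)
$B = i \sqrt{5926}$ ($B = \sqrt{-5017 + 9 \left(-101\right)} = \sqrt{-5017 - 909} = \sqrt{-5926} = i \sqrt{5926} \approx 76.98 i$)
$k + B = 25710 + i \sqrt{5926}$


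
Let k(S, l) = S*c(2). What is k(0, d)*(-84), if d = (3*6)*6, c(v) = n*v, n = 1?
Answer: 0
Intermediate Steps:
c(v) = v (c(v) = 1*v = v)
d = 108 (d = 18*6 = 108)
k(S, l) = 2*S (k(S, l) = S*2 = 2*S)
k(0, d)*(-84) = (2*0)*(-84) = 0*(-84) = 0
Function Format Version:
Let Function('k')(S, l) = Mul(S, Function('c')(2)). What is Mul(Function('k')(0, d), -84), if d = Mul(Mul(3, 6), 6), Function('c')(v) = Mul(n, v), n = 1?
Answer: 0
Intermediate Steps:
Function('c')(v) = v (Function('c')(v) = Mul(1, v) = v)
d = 108 (d = Mul(18, 6) = 108)
Function('k')(S, l) = Mul(2, S) (Function('k')(S, l) = Mul(S, 2) = Mul(2, S))
Mul(Function('k')(0, d), -84) = Mul(Mul(2, 0), -84) = Mul(0, -84) = 0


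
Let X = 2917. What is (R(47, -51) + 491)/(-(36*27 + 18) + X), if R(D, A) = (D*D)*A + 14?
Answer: -112154/1927 ≈ -58.201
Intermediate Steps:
R(D, A) = 14 + A*D² (R(D, A) = D²*A + 14 = A*D² + 14 = 14 + A*D²)
(R(47, -51) + 491)/(-(36*27 + 18) + X) = ((14 - 51*47²) + 491)/(-(36*27 + 18) + 2917) = ((14 - 51*2209) + 491)/(-(972 + 18) + 2917) = ((14 - 112659) + 491)/(-1*990 + 2917) = (-112645 + 491)/(-990 + 2917) = -112154/1927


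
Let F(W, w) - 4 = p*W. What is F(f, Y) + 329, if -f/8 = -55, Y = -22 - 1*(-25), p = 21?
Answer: 9573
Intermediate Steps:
Y = 3 (Y = -22 + 25 = 3)
f = 440 (f = -8*(-55) = 440)
F(W, w) = 4 + 21*W
F(f, Y) + 329 = (4 + 21*440) + 329 = (4 + 9240) + 329 = 9244 + 329 = 9573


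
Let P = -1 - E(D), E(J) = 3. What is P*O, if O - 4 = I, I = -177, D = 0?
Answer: 692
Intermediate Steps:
O = -173 (O = 4 - 177 = -173)
P = -4 (P = -1 - 1*3 = -1 - 3 = -4)
P*O = -4*(-173) = 692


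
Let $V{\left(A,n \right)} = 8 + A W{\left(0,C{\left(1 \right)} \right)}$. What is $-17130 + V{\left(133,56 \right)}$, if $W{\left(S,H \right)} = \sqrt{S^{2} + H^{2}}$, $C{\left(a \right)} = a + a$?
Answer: $-16856$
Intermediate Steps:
$C{\left(a \right)} = 2 a$
$W{\left(S,H \right)} = \sqrt{H^{2} + S^{2}}$
$V{\left(A,n \right)} = 8 + 2 A$ ($V{\left(A,n \right)} = 8 + A \sqrt{\left(2 \cdot 1\right)^{2} + 0^{2}} = 8 + A \sqrt{2^{2} + 0} = 8 + A \sqrt{4 + 0} = 8 + A \sqrt{4} = 8 + A 2 = 8 + 2 A$)
$-17130 + V{\left(133,56 \right)} = -17130 + \left(8 + 2 \cdot 133\right) = -17130 + \left(8 + 266\right) = -17130 + 274 = -16856$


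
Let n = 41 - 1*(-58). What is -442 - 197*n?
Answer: -19945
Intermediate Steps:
n = 99 (n = 41 + 58 = 99)
-442 - 197*n = -442 - 197*99 = -442 - 19503 = -19945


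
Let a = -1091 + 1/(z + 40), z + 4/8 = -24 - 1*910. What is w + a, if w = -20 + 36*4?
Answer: -1729965/1789 ≈ -967.00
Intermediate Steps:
z = -1869/2 (z = -½ + (-24 - 1*910) = -½ + (-24 - 910) = -½ - 934 = -1869/2 ≈ -934.50)
a = -1951801/1789 (a = -1091 + 1/(-1869/2 + 40) = -1091 + 1/(-1789/2) = -1091 - 2/1789 = -1951801/1789 ≈ -1091.0)
w = 124 (w = -20 + 144 = 124)
w + a = 124 - 1951801/1789 = -1729965/1789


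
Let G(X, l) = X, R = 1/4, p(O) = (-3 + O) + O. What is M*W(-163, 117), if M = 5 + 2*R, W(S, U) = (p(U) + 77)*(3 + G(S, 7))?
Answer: -271040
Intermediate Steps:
p(O) = -3 + 2*O
R = ¼ (R = 1*(¼) = ¼ ≈ 0.25000)
W(S, U) = (3 + S)*(74 + 2*U) (W(S, U) = ((-3 + 2*U) + 77)*(3 + S) = (74 + 2*U)*(3 + S) = (3 + S)*(74 + 2*U))
M = 11/2 (M = 5 + 2*(¼) = 5 + ½ = 11/2 ≈ 5.5000)
M*W(-163, 117) = 11*(222 + 6*117 + 74*(-163) + 2*(-163)*117)/2 = 11*(222 + 702 - 12062 - 38142)/2 = (11/2)*(-49280) = -271040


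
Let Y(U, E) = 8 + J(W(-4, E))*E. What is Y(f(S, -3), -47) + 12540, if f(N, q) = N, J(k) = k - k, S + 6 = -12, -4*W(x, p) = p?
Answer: 12548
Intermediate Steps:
W(x, p) = -p/4
S = -18 (S = -6 - 12 = -18)
J(k) = 0
Y(U, E) = 8 (Y(U, E) = 8 + 0*E = 8 + 0 = 8)
Y(f(S, -3), -47) + 12540 = 8 + 12540 = 12548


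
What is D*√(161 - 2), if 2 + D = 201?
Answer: 199*√159 ≈ 2509.3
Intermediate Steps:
D = 199 (D = -2 + 201 = 199)
D*√(161 - 2) = 199*√(161 - 2) = 199*√159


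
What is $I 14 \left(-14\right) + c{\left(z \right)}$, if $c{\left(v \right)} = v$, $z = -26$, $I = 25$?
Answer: $-4926$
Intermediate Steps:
$I 14 \left(-14\right) + c{\left(z \right)} = 25 \cdot 14 \left(-14\right) - 26 = 350 \left(-14\right) - 26 = -4900 - 26 = -4926$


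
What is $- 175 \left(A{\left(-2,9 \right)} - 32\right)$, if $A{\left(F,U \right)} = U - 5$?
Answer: $4900$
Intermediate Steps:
$A{\left(F,U \right)} = -5 + U$ ($A{\left(F,U \right)} = U - 5 = -5 + U$)
$- 175 \left(A{\left(-2,9 \right)} - 32\right) = - 175 \left(\left(-5 + 9\right) - 32\right) = - 175 \left(4 - 32\right) = \left(-175\right) \left(-28\right) = 4900$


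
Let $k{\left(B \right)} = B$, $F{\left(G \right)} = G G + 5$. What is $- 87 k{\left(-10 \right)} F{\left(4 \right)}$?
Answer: $18270$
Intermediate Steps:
$F{\left(G \right)} = 5 + G^{2}$ ($F{\left(G \right)} = G^{2} + 5 = 5 + G^{2}$)
$- 87 k{\left(-10 \right)} F{\left(4 \right)} = \left(-87\right) \left(-10\right) \left(5 + 4^{2}\right) = 870 \left(5 + 16\right) = 870 \cdot 21 = 18270$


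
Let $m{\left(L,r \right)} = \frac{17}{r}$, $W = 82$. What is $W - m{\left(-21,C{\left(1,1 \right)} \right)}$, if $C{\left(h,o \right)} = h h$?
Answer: $65$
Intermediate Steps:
$C{\left(h,o \right)} = h^{2}$
$W - m{\left(-21,C{\left(1,1 \right)} \right)} = 82 - \frac{17}{1^{2}} = 82 - \frac{17}{1} = 82 - 17 \cdot 1 = 82 - 17 = 65$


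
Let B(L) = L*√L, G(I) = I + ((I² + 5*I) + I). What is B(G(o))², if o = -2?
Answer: -1000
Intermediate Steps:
G(I) = I² + 7*I (G(I) = I + (I² + 6*I) = I² + 7*I)
B(L) = L^(3/2)
B(G(o))² = ((-2*(7 - 2))^(3/2))² = ((-2*5)^(3/2))² = ((-10)^(3/2))² = (-10*I*√10)² = -1000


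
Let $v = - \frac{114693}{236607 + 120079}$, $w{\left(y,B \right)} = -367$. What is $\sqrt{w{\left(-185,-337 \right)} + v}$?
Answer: $\frac{i \sqrt{46732448640130}}{356686} \approx 19.166 i$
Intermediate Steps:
$v = - \frac{114693}{356686} \approx -0.32155$
$\sqrt{w{\left(-185,-337 \right)} + v} = \sqrt{-367 - \frac{114693}{356686}} = \sqrt{- \frac{131018455}{356686}} = \frac{i \sqrt{46732448640130}}{356686}$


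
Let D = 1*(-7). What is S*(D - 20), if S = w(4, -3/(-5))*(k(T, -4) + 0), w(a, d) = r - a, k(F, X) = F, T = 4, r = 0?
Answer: 432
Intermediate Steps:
w(a, d) = -a (w(a, d) = 0 - a = -a)
D = -7
S = -16 (S = (-1*4)*(4 + 0) = -4*4 = -16)
S*(D - 20) = -16*(-7 - 20) = -16*(-27) = 432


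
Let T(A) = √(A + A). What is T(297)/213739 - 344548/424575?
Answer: -344548/424575 + 3*√66/213739 ≈ -0.81140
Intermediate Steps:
T(A) = √2*√A (T(A) = √(2*A) = √2*√A)
T(297)/213739 - 344548/424575 = (√2*√297)/213739 - 344548/424575 = (√2*(3*√33))*(1/213739) - 344548*1/424575 = (3*√66)*(1/213739) - 344548/424575 = 3*√66/213739 - 344548/424575 = -344548/424575 + 3*√66/213739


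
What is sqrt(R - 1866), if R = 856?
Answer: I*sqrt(1010) ≈ 31.78*I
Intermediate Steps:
sqrt(R - 1866) = sqrt(856 - 1866) = sqrt(-1010) = I*sqrt(1010)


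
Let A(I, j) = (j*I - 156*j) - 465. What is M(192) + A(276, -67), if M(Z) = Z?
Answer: -8313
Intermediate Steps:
A(I, j) = -465 - 156*j + I*j (A(I, j) = (I*j - 156*j) - 465 = (-156*j + I*j) - 465 = -465 - 156*j + I*j)
M(192) + A(276, -67) = 192 + (-465 - 156*(-67) + 276*(-67)) = 192 + (-465 + 10452 - 18492) = 192 - 8505 = -8313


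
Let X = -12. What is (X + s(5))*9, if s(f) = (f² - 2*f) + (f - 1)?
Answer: 63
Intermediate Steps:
s(f) = -1 + f² - f (s(f) = (f² - 2*f) + (-1 + f) = -1 + f² - f)
(X + s(5))*9 = (-12 + (-1 + 5² - 1*5))*9 = (-12 + (-1 + 25 - 5))*9 = (-12 + 19)*9 = 7*9 = 63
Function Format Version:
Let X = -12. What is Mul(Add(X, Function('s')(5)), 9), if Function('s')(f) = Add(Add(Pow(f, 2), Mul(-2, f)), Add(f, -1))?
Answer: 63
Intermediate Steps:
Function('s')(f) = Add(-1, Pow(f, 2), Mul(-1, f)) (Function('s')(f) = Add(Add(Pow(f, 2), Mul(-2, f)), Add(-1, f)) = Add(-1, Pow(f, 2), Mul(-1, f)))
Mul(Add(X, Function('s')(5)), 9) = Mul(Add(-12, Add(-1, Pow(5, 2), Mul(-1, 5))), 9) = Mul(Add(-12, Add(-1, 25, -5)), 9) = Mul(Add(-12, 19), 9) = Mul(7, 9) = 63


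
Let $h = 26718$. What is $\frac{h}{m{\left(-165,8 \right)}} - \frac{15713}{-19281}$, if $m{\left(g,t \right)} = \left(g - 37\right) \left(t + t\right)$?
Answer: $- \frac{232182671}{31158096} \approx -7.4518$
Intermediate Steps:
$m{\left(g,t \right)} = 2 t \left(-37 + g\right)$ ($m{\left(g,t \right)} = \left(-37 + g\right) 2 t = 2 t \left(-37 + g\right)$)
$\frac{h}{m{\left(-165,8 \right)}} - \frac{15713}{-19281} = \frac{26718}{2 \cdot 8 \left(-37 - 165\right)} - \frac{15713}{-19281} = \frac{26718}{2 \cdot 8 \left(-202\right)} - - \frac{15713}{19281} = \frac{26718}{-3232} + \frac{15713}{19281} = 26718 \left(- \frac{1}{3232}\right) + \frac{15713}{19281} = - \frac{13359}{1616} + \frac{15713}{19281} = - \frac{232182671}{31158096}$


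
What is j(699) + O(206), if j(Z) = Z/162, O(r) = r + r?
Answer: 22481/54 ≈ 416.31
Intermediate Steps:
O(r) = 2*r
j(Z) = Z/162 (j(Z) = Z*(1/162) = Z/162)
j(699) + O(206) = (1/162)*699 + 2*206 = 233/54 + 412 = 22481/54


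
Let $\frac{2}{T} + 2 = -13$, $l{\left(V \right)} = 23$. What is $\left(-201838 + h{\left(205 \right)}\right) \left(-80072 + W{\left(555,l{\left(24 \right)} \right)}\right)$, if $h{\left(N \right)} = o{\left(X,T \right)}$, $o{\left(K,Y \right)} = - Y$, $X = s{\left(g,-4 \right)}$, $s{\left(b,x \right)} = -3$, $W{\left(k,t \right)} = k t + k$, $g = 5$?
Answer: $\frac{202096219136}{15} \approx 1.3473 \cdot 10^{10}$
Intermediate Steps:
$W{\left(k,t \right)} = k + k t$
$T = - \frac{2}{15}$ ($T = \frac{2}{-2 - 13} = \frac{2}{-15} = 2 \left(- \frac{1}{15}\right) = - \frac{2}{15} \approx -0.13333$)
$X = -3$
$h{\left(N \right)} = \frac{2}{15}$ ($h{\left(N \right)} = \left(-1\right) \left(- \frac{2}{15}\right) = \frac{2}{15}$)
$\left(-201838 + h{\left(205 \right)}\right) \left(-80072 + W{\left(555,l{\left(24 \right)} \right)}\right) = \left(-201838 + \frac{2}{15}\right) \left(-80072 + 555 \left(1 + 23\right)\right) = - \frac{3027568 \left(-80072 + 555 \cdot 24\right)}{15} = - \frac{3027568 \left(-80072 + 13320\right)}{15} = \left(- \frac{3027568}{15}\right) \left(-66752\right) = \frac{202096219136}{15}$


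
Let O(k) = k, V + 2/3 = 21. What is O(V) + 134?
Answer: 463/3 ≈ 154.33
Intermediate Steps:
V = 61/3 (V = -⅔ + 21 = 61/3 ≈ 20.333)
O(V) + 134 = 61/3 + 134 = 463/3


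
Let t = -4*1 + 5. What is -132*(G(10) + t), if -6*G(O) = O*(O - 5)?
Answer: 968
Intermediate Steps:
t = 1 (t = -4 + 5 = 1)
G(O) = -O*(-5 + O)/6 (G(O) = -O*(O - 5)/6 = -O*(-5 + O)/6)
-132*(G(10) + t) = -132*((⅙)*10*(5 - 1*10) + 1) = -132*((⅙)*10*(5 - 10) + 1) = -132*((⅙)*10*(-5) + 1) = -132*(-25/3 + 1) = -132*(-22/3) = 968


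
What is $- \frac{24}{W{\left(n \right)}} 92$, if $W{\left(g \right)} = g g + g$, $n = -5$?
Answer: $- \frac{552}{5} \approx -110.4$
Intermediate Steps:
$W{\left(g \right)} = g + g^{2}$ ($W{\left(g \right)} = g^{2} + g = g + g^{2}$)
$- \frac{24}{W{\left(n \right)}} 92 = - \frac{24}{\left(-5\right) \left(1 - 5\right)} 92 = - \frac{24}{\left(-5\right) \left(-4\right)} 92 = - \frac{24}{20} \cdot 92 = \left(-24\right) \frac{1}{20} \cdot 92 = \left(- \frac{6}{5}\right) 92 = - \frac{552}{5}$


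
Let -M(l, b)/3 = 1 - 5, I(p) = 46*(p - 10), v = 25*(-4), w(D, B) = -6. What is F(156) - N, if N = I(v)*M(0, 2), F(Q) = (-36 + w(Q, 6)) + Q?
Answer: 60834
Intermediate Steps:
v = -100
I(p) = -460 + 46*p (I(p) = 46*(-10 + p) = -460 + 46*p)
M(l, b) = 12 (M(l, b) = -3*(1 - 5) = -3*(-4) = 12)
F(Q) = -42 + Q (F(Q) = (-36 - 6) + Q = -42 + Q)
N = -60720 (N = (-460 + 46*(-100))*12 = (-460 - 4600)*12 = -5060*12 = -60720)
F(156) - N = (-42 + 156) - 1*(-60720) = 114 + 60720 = 60834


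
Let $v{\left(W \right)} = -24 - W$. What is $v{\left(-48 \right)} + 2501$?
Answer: $2525$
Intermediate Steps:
$v{\left(-48 \right)} + 2501 = \left(-24 - -48\right) + 2501 = \left(-24 + 48\right) + 2501 = 24 + 2501 = 2525$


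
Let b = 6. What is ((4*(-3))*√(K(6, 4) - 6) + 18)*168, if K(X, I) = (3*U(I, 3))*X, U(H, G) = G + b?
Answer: 3024 - 4032*√39 ≈ -22156.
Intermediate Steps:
U(H, G) = 6 + G (U(H, G) = G + 6 = 6 + G)
K(X, I) = 27*X (K(X, I) = (3*(6 + 3))*X = (3*9)*X = 27*X)
((4*(-3))*√(K(6, 4) - 6) + 18)*168 = ((4*(-3))*√(27*6 - 6) + 18)*168 = (-12*√(162 - 6) + 18)*168 = (-24*√39 + 18)*168 = (18 - 24*√39)*168 = 3024 - 4032*√39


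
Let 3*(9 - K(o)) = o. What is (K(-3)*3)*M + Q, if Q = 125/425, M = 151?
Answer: 77015/17 ≈ 4530.3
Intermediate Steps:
Q = 5/17 (Q = 125*(1/425) = 5/17 ≈ 0.29412)
K(o) = 9 - o/3
(K(-3)*3)*M + Q = ((9 - ⅓*(-3))*3)*151 + 5/17 = ((9 + 1)*3)*151 + 5/17 = (10*3)*151 + 5/17 = 30*151 + 5/17 = 4530 + 5/17 = 77015/17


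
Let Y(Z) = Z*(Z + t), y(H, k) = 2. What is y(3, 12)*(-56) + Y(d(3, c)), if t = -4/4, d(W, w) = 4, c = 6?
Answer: -100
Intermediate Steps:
t = -1 (t = -4*1/4 = -1)
Y(Z) = Z*(-1 + Z) (Y(Z) = Z*(Z - 1) = Z*(-1 + Z))
y(3, 12)*(-56) + Y(d(3, c)) = 2*(-56) + 4*(-1 + 4) = -112 + 4*3 = -112 + 12 = -100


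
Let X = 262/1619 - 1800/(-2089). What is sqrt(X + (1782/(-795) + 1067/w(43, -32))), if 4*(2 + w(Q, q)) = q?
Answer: I*sqrt(346749868312072145070)/1792508230 ≈ 10.388*I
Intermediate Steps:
X = 3461518/3382091 (X = 262*(1/1619) - 1800*(-1/2089) = 262/1619 + 1800/2089 = 3461518/3382091 ≈ 1.0235)
w(Q, q) = -2 + q/4
sqrt(X + (1782/(-795) + 1067/w(43, -32))) = sqrt(3461518/3382091 + (1782/(-795) + 1067/(-2 + (1/4)*(-32)))) = sqrt(3461518/3382091 + (1782*(-1/795) + 1067/(-2 - 8))) = sqrt(3461518/3382091 + (-594/265 + 1067/(-10))) = sqrt(3461518/3382091 + (-594/265 + 1067*(-1/10))) = sqrt(3461518/3382091 + (-594/265 - 1067/10)) = sqrt(3461518/3382091 - 57739/530) = sqrt(-193443947709/1792508230) = I*sqrt(346749868312072145070)/1792508230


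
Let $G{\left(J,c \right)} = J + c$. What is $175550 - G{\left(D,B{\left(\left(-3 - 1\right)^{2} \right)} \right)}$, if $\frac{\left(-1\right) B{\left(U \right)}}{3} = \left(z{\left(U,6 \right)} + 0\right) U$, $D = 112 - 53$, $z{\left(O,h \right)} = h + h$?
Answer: $176067$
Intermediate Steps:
$z{\left(O,h \right)} = 2 h$
$D = 59$ ($D = 112 - 53 = 59$)
$B{\left(U \right)} = - 36 U$ ($B{\left(U \right)} = - 3 \left(2 \cdot 6 + 0\right) U = - 3 \left(12 + 0\right) U = - 3 \cdot 12 U = - 36 U$)
$175550 - G{\left(D,B{\left(\left(-3 - 1\right)^{2} \right)} \right)} = 175550 - \left(59 - 36 \left(-3 - 1\right)^{2}\right) = 175550 - \left(59 - 36 \left(-4\right)^{2}\right) = 175550 - \left(59 - 576\right) = 175550 - -517 = 175550 + 517 = 176067$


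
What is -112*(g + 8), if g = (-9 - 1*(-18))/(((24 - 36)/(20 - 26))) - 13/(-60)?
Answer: -21364/15 ≈ -1424.3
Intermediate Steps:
g = 283/60 (g = (-9 + 18)/((-12/(-6))) - 13*(-1/60) = 9/((-12*(-⅙))) + 13/60 = 9/2 + 13/60 = 283/60 ≈ 4.7167)
-112*(g + 8) = -112*(283/60 + 8) = -112*763/60 = -21364/15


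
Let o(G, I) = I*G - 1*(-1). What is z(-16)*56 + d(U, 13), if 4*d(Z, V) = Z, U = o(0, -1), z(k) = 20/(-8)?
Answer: -559/4 ≈ -139.75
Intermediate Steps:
o(G, I) = 1 + G*I (o(G, I) = G*I + 1 = 1 + G*I)
z(k) = -5/2 (z(k) = 20*(-1/8) = -5/2)
U = 1 (U = 1 + 0*(-1) = 1 + 0 = 1)
d(Z, V) = Z/4
z(-16)*56 + d(U, 13) = -5/2*56 + (1/4)*1 = -140 + 1/4 = -559/4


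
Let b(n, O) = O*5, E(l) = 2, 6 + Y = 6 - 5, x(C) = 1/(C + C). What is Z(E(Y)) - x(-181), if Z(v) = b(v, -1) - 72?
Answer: -27873/362 ≈ -76.997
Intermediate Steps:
x(C) = 1/(2*C)
Y = -5 (Y = -6 + (6 - 5) = -6 + 1 = -5)
b(n, O) = 5*O
Z(v) = -77 (Z(v) = 5*(-1) - 72 = -5 - 72 = -77)
Z(E(Y)) - x(-181) = -77 - 1/(2*(-181)) = -77 - (-1)/(2*181) = -77 - 1*(-1/362) = -77 + 1/362 = -27873/362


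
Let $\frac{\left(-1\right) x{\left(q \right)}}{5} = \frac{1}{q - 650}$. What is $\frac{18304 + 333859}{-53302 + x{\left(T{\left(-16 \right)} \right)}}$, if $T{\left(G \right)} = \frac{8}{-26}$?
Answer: $- \frac{2977186002}{450615043} \approx -6.6069$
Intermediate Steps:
$T{\left(G \right)} = - \frac{4}{13}$ ($T{\left(G \right)} = 8 \left(- \frac{1}{26}\right) = - \frac{4}{13}$)
$x{\left(q \right)} = - \frac{5}{-650 + q}$ ($x{\left(q \right)} = - \frac{5}{q - 650} = - \frac{5}{-650 + q}$)
$\frac{18304 + 333859}{-53302 + x{\left(T{\left(-16 \right)} \right)}} = \frac{18304 + 333859}{-53302 - \frac{5}{-650 - \frac{4}{13}}} = \frac{352163}{-53302 - \frac{5}{- \frac{8454}{13}}} = \frac{352163}{-53302 - - \frac{65}{8454}} = \frac{352163}{-53302 + \frac{65}{8454}} = \frac{352163}{- \frac{450615043}{8454}} = 352163 \left(- \frac{8454}{450615043}\right) = - \frac{2977186002}{450615043}$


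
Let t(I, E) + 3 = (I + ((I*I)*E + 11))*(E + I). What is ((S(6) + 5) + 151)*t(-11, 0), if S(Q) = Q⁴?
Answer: -4356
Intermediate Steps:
t(I, E) = -3 + (E + I)*(11 + I + E*I²) (t(I, E) = -3 + (I + ((I*I)*E + 11))*(E + I) = -3 + (I + (I²*E + 11))*(E + I) = -3 + (I + (E*I² + 11))*(E + I) = -3 + (I + (11 + E*I²))*(E + I) = -3 + (11 + I + E*I²)*(E + I) = -3 + (E + I)*(11 + I + E*I²))
((S(6) + 5) + 151)*t(-11, 0) = ((6⁴ + 5) + 151)*(-3 + (-11)² + 11*0 + 11*(-11) + 0*(-11) + 0*(-11)³ + 0²*(-11)²) = ((1296 + 5) + 151)*(-3 + 121 + 0 - 121 + 0 + 0*(-1331) + 0*121) = (1301 + 151)*(-3 + 121 + 0 - 121 + 0 + 0 + 0) = 1452*(-3) = -4356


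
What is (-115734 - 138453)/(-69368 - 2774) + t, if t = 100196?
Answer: 7228594019/72142 ≈ 1.0020e+5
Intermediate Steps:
(-115734 - 138453)/(-69368 - 2774) + t = (-115734 - 138453)/(-69368 - 2774) + 100196 = -254187/(-72142) + 100196 = -254187*(-1/72142) + 100196 = 254187/72142 + 100196 = 7228594019/72142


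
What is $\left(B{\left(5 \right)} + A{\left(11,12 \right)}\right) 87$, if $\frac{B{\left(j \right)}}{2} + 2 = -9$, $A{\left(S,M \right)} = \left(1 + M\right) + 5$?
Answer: $-348$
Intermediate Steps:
$A{\left(S,M \right)} = 6 + M$
$B{\left(j \right)} = -22$ ($B{\left(j \right)} = -4 + 2 \left(-9\right) = -4 - 18 = -22$)
$\left(B{\left(5 \right)} + A{\left(11,12 \right)}\right) 87 = \left(-22 + \left(6 + 12\right)\right) 87 = \left(-22 + 18\right) 87 = \left(-4\right) 87 = -348$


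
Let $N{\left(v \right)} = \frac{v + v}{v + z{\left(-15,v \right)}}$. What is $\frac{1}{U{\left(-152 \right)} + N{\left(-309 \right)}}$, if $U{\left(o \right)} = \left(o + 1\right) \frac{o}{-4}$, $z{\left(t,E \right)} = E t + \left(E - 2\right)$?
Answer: $- \frac{4015}{23038688} \approx -0.00017427$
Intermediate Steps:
$z{\left(t,E \right)} = -2 + E + E t$ ($z{\left(t,E \right)} = E t + \left(-2 + E\right) = -2 + E + E t$)
$N{\left(v \right)} = \frac{2 v}{-2 - 13 v}$ ($N{\left(v \right)} = \frac{v + v}{v + \left(-2 + v + v \left(-15\right)\right)} = \frac{2 v}{v - \left(2 + 14 v\right)} = \frac{2 v}{-2 - 13 v}$)
$U{\left(o \right)} = - \frac{o \left(1 + o\right)}{4}$ ($U{\left(o \right)} = \left(1 + o\right) o \left(- \frac{1}{4}\right) = \left(1 + o\right) \left(- \frac{o}{4}\right) = - \frac{o \left(1 + o\right)}{4}$)
$\frac{1}{U{\left(-152 \right)} + N{\left(-309 \right)}} = \frac{1}{\left(- \frac{1}{4}\right) \left(-152\right) \left(1 - 152\right) + 2 \left(-309\right) \frac{1}{-2 - -4017}} = \frac{1}{\left(- \frac{1}{4}\right) \left(-152\right) \left(-151\right) + 2 \left(-309\right) \frac{1}{-2 + 4017}} = \frac{1}{-5738 + 2 \left(-309\right) \frac{1}{4015}} = \frac{1}{-5738 - \frac{618}{4015}} = \frac{1}{- \frac{23038688}{4015}} = - \frac{4015}{23038688}$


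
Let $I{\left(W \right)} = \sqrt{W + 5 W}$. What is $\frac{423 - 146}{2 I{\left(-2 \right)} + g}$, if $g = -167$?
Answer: $- \frac{46259}{27937} - \frac{1108 i \sqrt{3}}{27937} \approx -1.6558 - 0.068694 i$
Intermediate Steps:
$I{\left(W \right)} = \sqrt{6} \sqrt{W}$ ($I{\left(W \right)} = \sqrt{6 W} = \sqrt{6} \sqrt{W}$)
$\frac{423 - 146}{2 I{\left(-2 \right)} + g} = \frac{423 - 146}{2 \sqrt{6} \sqrt{-2} - 167} = \frac{277}{2 \sqrt{6} i \sqrt{2} - 167} = \frac{277}{2 \cdot 2 i \sqrt{3} - 167} = \frac{277}{4 i \sqrt{3} - 167} = \frac{277}{-167 + 4 i \sqrt{3}}$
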